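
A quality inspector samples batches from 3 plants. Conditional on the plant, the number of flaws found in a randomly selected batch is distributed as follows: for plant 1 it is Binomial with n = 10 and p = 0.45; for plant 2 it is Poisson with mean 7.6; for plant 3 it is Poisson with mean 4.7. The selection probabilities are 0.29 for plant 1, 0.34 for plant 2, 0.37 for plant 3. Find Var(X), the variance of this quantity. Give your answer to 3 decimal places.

Per component, 1: μ=4.5, E[X²]=22.725; 2: μ=7.6, E[X²]=65.36; 3: μ=4.7, E[X²]=26.79.
E[X] = 0.29·4.5 + 0.34·7.6 + 0.37·4.7 = 5.628.
E[X²] = 0.29·22.725 + 0.34·65.36 + 0.37·26.79 = 38.7249.
Var(X) = E[X²] − (E[X])² = 38.7249 − 31.6744 = 7.05057.

7.051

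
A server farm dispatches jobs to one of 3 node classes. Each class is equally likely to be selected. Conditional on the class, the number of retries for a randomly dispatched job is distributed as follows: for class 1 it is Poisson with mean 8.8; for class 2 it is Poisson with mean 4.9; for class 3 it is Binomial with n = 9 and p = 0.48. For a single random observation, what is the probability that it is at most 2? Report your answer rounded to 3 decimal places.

Conditional on each class, P(X ≤ 2): 1: 0.00731357; 2: 0.133331; 3: 0.111147.
By total probability, P(X ≤ 2) = 0.333333·0.00731357 + 0.333333·0.133331 + 0.333333·0.111147 = 0.0839305.

0.084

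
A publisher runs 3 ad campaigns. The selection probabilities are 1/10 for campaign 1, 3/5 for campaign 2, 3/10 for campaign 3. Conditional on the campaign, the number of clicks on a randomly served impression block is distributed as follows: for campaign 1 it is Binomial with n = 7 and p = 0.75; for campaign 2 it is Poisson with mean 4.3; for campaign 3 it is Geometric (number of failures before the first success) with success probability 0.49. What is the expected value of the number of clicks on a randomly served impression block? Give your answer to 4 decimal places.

Component means — 1: 5.25; 2: 4.3; 3: 1.04082.
E[X] = 0.1·5.25 + 0.6·4.3 + 0.3·1.04082 = 3.41724.

3.4172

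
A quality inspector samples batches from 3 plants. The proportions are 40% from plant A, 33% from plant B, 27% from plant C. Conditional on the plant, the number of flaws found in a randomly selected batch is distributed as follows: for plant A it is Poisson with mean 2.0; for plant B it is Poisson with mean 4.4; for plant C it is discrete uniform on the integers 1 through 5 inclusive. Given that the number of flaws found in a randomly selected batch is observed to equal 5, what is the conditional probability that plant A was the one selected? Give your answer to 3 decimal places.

0.116

Likelihoods P(X=5 | ·): A: 0.0360894; B: 0.168728; C: 0.2.
Posterior ∝ prior × likelihood. Numerator for A: 0.4·0.0360894 = 0.0144358.
Normalizing constant: 0.4·0.0360894 + 0.33·0.168728 + 0.27·0.2 = 0.124116.
P(A | observation) = 0.0144358 / 0.124116 = 0.116309.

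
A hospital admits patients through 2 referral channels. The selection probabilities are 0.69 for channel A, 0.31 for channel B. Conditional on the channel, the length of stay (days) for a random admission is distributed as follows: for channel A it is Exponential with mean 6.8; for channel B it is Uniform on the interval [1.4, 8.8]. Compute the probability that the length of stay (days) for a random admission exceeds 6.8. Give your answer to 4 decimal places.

0.3376

Conditional on each channel, P(X > 6.8): A: 0.367879; B: 0.27027.
By total probability, P(X > 6.8) = 0.69·0.367879 + 0.31·0.27027 = 0.337621.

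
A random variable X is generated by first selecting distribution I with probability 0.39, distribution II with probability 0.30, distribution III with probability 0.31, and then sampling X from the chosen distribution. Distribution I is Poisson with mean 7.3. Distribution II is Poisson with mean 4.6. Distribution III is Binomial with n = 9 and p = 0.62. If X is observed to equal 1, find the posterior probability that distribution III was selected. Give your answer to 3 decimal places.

0.045

Likelihoods P(X=1 | ·): I: 0.00493143; II: 0.0462384; III: 0.00242607.
Posterior ∝ prior × likelihood. Numerator for III: 0.31·0.00242607 = 0.000752081.
Normalizing constant: 0.39·0.00493143 + 0.3·0.0462384 + 0.31·0.00242607 = 0.0165469.
P(III | observation) = 0.000752081 / 0.0165469 = 0.0454516.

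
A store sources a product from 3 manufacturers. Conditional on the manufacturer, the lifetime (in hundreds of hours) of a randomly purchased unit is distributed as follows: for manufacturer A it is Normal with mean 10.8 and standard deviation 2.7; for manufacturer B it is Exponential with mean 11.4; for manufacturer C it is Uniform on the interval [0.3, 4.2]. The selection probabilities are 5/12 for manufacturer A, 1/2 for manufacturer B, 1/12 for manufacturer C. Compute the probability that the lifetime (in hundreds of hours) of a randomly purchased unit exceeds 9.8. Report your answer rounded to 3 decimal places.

0.480

Conditional on each manufacturer, P(X > 9.8): A: 0.644447; B: 0.423311; C: 0.
By total probability, P(X > 9.8) = 0.416667·0.644447 + 0.5·0.423311 + 0.0833333·0 = 0.480175.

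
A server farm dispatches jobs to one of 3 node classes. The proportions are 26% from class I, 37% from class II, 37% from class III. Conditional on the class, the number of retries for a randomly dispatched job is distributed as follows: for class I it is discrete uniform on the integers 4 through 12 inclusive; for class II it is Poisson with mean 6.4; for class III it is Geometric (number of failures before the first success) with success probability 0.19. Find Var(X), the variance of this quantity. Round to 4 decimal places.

Per component, I: μ=8, E[X²]=70.6667; II: μ=6.4, E[X²]=47.36; III: μ=4.26316, E[X²]=40.6122.
E[X] = 0.26·8 + 0.37·6.4 + 0.37·4.26316 = 6.02537.
E[X²] = 0.26·70.6667 + 0.37·47.36 + 0.37·40.6122 = 50.923.
Var(X) = E[X²] − (E[X])² = 50.923 − 36.3051 = 14.618.

14.6180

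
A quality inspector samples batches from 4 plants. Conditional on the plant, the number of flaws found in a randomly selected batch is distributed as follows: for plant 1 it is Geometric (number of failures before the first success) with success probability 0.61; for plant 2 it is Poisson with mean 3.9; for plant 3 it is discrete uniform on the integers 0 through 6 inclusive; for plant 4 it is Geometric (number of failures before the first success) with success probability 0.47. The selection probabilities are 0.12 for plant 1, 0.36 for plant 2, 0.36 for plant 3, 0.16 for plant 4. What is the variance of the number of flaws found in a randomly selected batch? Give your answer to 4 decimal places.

4.8079

Per component, 1: μ=0.639344, E[X²]=1.45687; 2: μ=3.9, E[X²]=19.11; 3: μ=3, E[X²]=13; 4: μ=1.12766, E[X²]=3.67089.
E[X] = 0.12·0.639344 + 0.36·3.9 + 0.36·3 + 0.16·1.12766 = 2.74115.
E[X²] = 0.12·1.45687 + 0.36·19.11 + 0.36·13 + 0.16·3.67089 = 12.3218.
Var(X) = E[X²] − (E[X])² = 12.3218 − 7.51389 = 4.80788.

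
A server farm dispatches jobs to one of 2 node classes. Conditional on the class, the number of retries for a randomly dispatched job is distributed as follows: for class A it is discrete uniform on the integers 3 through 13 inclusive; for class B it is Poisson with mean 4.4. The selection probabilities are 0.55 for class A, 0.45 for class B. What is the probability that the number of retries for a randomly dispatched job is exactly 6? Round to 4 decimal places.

Conditional on each class, P(X = 6): A: 0.0909091; B: 0.123734.
By total probability, P(X = 6) = 0.55·0.0909091 + 0.45·0.123734 = 0.10568.

0.1057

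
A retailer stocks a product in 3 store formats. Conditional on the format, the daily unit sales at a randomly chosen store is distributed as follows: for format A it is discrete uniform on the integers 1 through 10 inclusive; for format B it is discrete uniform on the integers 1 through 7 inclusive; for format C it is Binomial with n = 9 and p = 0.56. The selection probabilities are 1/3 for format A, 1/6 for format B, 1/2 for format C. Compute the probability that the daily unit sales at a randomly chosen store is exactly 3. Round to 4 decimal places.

Conditional on each format, P(X = 3): A: 0.1; B: 0.142857; C: 0.107043.
By total probability, P(X = 3) = 0.333333·0.1 + 0.166667·0.142857 + 0.5·0.107043 = 0.110664.

0.1107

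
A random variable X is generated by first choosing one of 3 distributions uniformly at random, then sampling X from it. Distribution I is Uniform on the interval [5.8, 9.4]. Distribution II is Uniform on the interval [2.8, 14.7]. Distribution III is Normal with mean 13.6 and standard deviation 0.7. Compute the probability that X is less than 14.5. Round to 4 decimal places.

0.9613

Conditional on each component, P(X < 14.5): I: 1; II: 0.983193; III: 0.900729.
By total probability, P(X < 14.5) = 0.333333·1 + 0.333333·0.983193 + 0.333333·0.900729 = 0.961307.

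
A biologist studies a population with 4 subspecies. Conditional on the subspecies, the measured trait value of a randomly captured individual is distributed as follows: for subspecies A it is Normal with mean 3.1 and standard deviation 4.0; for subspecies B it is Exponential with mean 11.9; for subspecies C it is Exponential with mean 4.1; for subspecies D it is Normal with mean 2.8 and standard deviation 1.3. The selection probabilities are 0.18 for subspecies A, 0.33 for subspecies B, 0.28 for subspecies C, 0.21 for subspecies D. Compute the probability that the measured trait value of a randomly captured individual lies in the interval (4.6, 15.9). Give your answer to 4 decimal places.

0.3039

Conditional on each subspecies, P(4.6 < X < 15.9): A: 0.353143; B: 0.416534; C: 0.304953; D: 0.0830851.
By total probability, P(4.6 < X < 15.9) = 0.18·0.353143 + 0.33·0.416534 + 0.28·0.304953 + 0.21·0.0830851 = 0.303857.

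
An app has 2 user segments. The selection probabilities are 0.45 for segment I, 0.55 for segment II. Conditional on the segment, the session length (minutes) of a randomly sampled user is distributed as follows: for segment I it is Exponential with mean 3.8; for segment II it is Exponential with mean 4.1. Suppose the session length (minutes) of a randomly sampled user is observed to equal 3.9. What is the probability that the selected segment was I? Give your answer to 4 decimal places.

0.4502

Likelihoods f(3.9 | ·): I: 0.094296; II: 0.0942121.
Posterior ∝ prior × likelihood. Numerator for I: 0.45·0.094296 = 0.0424332.
Normalizing constant: 0.45·0.094296 + 0.55·0.0942121 = 0.0942498.
P(I | observation) = 0.0424332 / 0.0942498 = 0.45022.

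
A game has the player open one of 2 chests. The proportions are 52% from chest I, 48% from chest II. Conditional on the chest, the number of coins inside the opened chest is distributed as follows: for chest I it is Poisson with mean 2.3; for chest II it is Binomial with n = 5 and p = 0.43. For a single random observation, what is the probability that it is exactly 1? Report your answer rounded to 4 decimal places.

0.2288

Conditional on each chest, P(X = 1): I: 0.230595; II: 0.226954.
By total probability, P(X = 1) = 0.52·0.230595 + 0.48·0.226954 = 0.228848.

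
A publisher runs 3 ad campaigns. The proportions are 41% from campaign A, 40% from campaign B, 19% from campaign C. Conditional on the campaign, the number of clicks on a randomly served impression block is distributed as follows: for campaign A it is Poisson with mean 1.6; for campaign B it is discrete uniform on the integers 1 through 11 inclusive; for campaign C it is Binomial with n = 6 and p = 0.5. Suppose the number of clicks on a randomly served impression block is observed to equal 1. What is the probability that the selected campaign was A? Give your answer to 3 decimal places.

Likelihoods P(X=1 | ·): A: 0.323034; B: 0.0909091; C: 0.09375.
Posterior ∝ prior × likelihood. Numerator for A: 0.41·0.323034 = 0.132444.
Normalizing constant: 0.41·0.323034 + 0.4·0.0909091 + 0.19·0.09375 = 0.18662.
P(A | observation) = 0.132444 / 0.18662 = 0.709699.

0.710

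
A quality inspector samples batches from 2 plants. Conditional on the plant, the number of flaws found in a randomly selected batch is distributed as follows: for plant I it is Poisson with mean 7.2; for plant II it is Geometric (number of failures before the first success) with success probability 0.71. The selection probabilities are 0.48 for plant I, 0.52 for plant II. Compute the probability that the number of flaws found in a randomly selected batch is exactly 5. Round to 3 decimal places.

0.059

Conditional on each plant, P(X = 5): I: 0.120382; II: 0.00145629.
By total probability, P(X = 5) = 0.48·0.120382 + 0.52·0.00145629 = 0.0585406.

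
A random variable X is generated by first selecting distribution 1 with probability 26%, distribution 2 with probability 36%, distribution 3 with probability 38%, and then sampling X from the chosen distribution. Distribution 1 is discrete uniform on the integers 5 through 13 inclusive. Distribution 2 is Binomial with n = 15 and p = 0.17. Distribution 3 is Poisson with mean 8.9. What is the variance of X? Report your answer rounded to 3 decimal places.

15.288

Per component, 1: μ=9, E[X²]=87.6667; 2: μ=2.55, E[X²]=8.619; 3: μ=8.9, E[X²]=88.11.
E[X] = 0.26·9 + 0.36·2.55 + 0.38·8.9 = 6.64.
E[X²] = 0.26·87.6667 + 0.36·8.619 + 0.38·88.11 = 59.378.
Var(X) = E[X²] − (E[X])² = 59.378 − 44.0896 = 15.2884.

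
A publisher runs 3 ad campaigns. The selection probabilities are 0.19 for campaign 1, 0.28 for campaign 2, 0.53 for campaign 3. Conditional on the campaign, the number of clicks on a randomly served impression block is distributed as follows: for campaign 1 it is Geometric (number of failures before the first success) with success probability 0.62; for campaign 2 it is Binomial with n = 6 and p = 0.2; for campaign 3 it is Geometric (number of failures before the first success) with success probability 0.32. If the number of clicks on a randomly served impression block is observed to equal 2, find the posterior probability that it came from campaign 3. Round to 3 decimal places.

Likelihoods P(X=2 | ·): 1: 0.089528; 2: 0.24576; 3: 0.147968.
Posterior ∝ prior × likelihood. Numerator for 3: 0.53·0.147968 = 0.078423.
Normalizing constant: 0.19·0.089528 + 0.28·0.24576 + 0.53·0.147968 = 0.164246.
P(3 | observation) = 0.078423 / 0.164246 = 0.477473.

0.477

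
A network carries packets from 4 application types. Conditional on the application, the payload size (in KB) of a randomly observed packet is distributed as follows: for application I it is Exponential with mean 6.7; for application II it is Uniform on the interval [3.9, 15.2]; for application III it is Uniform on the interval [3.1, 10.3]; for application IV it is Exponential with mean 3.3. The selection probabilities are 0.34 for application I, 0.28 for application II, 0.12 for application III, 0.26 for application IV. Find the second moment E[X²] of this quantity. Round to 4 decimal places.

For each component E[X²] = Var + (mean)², giving I: 89.78; II: 101.843; III: 49.21; IV: 21.78.
Overall E[X²] = 0.34·89.78 + 0.28·101.843 + 0.12·49.21 + 0.26·21.78 = 70.6093.

70.6093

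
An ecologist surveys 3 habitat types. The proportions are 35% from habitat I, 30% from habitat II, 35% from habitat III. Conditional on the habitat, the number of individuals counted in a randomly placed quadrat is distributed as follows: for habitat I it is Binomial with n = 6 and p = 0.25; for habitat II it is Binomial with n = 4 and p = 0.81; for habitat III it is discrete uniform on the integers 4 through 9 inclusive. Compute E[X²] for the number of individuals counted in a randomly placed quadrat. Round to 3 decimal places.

20.324

For each component E[X²] = Var + (mean)², giving I: 3.375; II: 11.1132; III: 45.1667.
Overall E[X²] = 0.35·3.375 + 0.3·11.1132 + 0.35·45.1667 = 20.3235.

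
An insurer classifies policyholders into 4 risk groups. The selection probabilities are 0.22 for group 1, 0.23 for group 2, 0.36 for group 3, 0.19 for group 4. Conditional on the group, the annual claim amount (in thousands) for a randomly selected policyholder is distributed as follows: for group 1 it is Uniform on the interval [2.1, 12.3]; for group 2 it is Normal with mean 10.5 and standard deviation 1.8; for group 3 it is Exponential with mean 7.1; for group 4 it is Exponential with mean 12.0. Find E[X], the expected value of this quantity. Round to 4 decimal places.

8.8350

Component means — 1: 7.2; 2: 10.5; 3: 7.1; 4: 12.
E[X] = 0.22·7.2 + 0.23·10.5 + 0.36·7.1 + 0.19·12 = 8.835.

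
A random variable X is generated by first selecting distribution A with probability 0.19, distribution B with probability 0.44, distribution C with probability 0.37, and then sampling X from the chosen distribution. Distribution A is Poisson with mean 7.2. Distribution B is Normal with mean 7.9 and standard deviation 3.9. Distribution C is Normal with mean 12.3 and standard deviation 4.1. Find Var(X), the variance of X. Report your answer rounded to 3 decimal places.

Per component, A: μ=7.2, E[X²]=59.04; B: μ=7.9, E[X²]=77.62; C: μ=12.3, E[X²]=168.1.
E[X] = 0.19·7.2 + 0.44·7.9 + 0.37·12.3 = 9.395.
E[X²] = 0.19·59.04 + 0.44·77.62 + 0.37·168.1 = 107.567.
Var(X) = E[X²] − (E[X])² = 107.567 − 88.266 = 19.3014.

19.301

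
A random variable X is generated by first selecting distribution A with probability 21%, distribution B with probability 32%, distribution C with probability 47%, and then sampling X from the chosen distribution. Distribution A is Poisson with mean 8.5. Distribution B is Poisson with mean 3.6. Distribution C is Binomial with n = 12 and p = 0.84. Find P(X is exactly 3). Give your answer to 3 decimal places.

Conditional on each component, P(X = 3): A: 0.0208258; B: 0.212469; C: 8.96067e-06.
By total probability, P(X = 3) = 0.21·0.0208258 + 0.32·0.212469 + 0.47·8.96067e-06 = 0.0723678.

0.072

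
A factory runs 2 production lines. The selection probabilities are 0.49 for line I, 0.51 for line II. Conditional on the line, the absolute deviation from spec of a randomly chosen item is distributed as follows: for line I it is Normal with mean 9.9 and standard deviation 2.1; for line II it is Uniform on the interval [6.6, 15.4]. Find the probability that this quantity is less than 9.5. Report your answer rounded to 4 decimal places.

0.3761

Conditional on each line, P(X < 9.5): I: 0.424468; II: 0.329545.
By total probability, P(X < 9.5) = 0.49·0.424468 + 0.51·0.329545 = 0.376058.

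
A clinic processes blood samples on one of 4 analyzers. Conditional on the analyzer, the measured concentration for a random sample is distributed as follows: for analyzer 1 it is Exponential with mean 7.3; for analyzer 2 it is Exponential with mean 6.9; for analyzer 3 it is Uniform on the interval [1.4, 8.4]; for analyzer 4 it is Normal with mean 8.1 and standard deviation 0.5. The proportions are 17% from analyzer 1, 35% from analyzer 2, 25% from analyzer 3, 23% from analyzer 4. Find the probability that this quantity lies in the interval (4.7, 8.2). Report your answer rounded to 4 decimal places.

Conditional on each analyzer, P(4.7 < X < 8.2): 1: 0.200065; 2: 0.201323; 3: 0.5; 4: 0.57926.
By total probability, P(4.7 < X < 8.2) = 0.17·0.200065 + 0.35·0.201323 + 0.25·0.5 + 0.23·0.57926 = 0.362704.

0.3627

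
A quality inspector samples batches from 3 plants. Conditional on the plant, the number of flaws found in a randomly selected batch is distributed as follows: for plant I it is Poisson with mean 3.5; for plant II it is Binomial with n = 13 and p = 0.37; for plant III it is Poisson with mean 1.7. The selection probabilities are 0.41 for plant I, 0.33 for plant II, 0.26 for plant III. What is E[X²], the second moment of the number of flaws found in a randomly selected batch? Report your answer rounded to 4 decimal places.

For each component E[X²] = Var + (mean)², giving I: 15.75; II: 26.1664; III: 4.59.
Overall E[X²] = 0.41·15.75 + 0.33·26.1664 + 0.26·4.59 = 16.2858.

16.2858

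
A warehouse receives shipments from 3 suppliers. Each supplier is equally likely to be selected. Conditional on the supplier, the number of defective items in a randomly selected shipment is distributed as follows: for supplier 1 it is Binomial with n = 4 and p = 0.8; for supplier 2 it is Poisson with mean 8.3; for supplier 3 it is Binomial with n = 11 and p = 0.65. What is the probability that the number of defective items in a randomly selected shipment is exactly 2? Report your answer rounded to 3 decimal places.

Conditional on each supplier, P(X = 2): 1: 0.1536; 2: 0.00856016; 3: 0.00183148.
By total probability, P(X = 2) = 0.333333·0.1536 + 0.333333·0.00856016 + 0.333333·0.00183148 = 0.0546639.

0.055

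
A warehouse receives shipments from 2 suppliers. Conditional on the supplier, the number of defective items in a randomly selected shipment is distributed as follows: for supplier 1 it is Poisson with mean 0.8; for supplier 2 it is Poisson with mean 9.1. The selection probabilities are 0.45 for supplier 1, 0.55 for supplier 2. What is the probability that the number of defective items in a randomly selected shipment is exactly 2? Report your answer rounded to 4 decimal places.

0.0672

Conditional on each supplier, P(X = 2): 1: 0.143785; 2: 0.00462352.
By total probability, P(X = 2) = 0.45·0.143785 + 0.55·0.00462352 = 0.0672463.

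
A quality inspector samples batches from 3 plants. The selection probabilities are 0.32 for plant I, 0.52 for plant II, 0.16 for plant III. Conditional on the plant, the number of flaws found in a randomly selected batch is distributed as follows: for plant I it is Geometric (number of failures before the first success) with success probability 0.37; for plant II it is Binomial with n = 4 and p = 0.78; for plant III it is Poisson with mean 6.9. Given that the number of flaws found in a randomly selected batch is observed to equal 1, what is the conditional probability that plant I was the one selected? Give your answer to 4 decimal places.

0.8022

Likelihoods P(X=1 | ·): I: 0.2331; II: 0.0332218; III: 0.00695372.
Posterior ∝ prior × likelihood. Numerator for I: 0.32·0.2331 = 0.074592.
Normalizing constant: 0.32·0.2331 + 0.52·0.0332218 + 0.16·0.00695372 = 0.0929799.
P(I | observation) = 0.074592 / 0.0929799 = 0.802238.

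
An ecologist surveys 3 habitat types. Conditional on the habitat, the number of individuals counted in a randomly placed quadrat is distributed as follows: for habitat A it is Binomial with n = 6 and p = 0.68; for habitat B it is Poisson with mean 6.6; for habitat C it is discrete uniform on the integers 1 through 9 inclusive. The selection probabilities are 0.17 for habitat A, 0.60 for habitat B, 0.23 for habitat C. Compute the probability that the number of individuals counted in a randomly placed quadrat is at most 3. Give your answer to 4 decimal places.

0.1897

Conditional on each habitat, P(X ≤ 3): A: 0.293559; B: 0.105151; C: 0.333333.
By total probability, P(X ≤ 3) = 0.17·0.293559 + 0.6·0.105151 + 0.23·0.333333 = 0.189662.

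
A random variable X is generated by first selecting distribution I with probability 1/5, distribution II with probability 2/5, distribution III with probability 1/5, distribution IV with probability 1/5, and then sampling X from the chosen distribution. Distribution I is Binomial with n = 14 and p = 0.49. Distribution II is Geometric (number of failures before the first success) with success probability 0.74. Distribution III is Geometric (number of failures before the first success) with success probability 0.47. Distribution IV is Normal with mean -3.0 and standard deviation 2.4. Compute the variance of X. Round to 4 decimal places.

Per component, I: μ=6.86, E[X²]=50.5582; II: μ=0.351351, E[X²]=0.598247; III: μ=1.12766, E[X²]=3.67089; IV: μ=-3, E[X²]=14.76.
E[X] = 0.2·6.86 + 0.4·0.351351 + 0.2·1.12766 + 0.2·-3 = 1.13807.
E[X²] = 0.2·50.5582 + 0.4·0.598247 + 0.2·3.67089 + 0.2·14.76 = 14.0371.
Var(X) = E[X²] − (E[X])² = 14.0371 − 1.29521 = 12.7419.

12.7419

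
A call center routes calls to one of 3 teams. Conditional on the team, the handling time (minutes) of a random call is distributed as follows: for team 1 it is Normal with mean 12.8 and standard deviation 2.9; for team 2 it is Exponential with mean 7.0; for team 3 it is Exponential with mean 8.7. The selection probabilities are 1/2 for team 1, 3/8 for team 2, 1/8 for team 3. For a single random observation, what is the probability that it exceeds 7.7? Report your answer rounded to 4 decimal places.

Conditional on each team, P(X > 7.7): 1: 0.960679; 2: 0.332871; 3: 0.41269.
By total probability, P(X > 7.7) = 0.5·0.960679 + 0.375·0.332871 + 0.125·0.41269 = 0.656752.

0.6568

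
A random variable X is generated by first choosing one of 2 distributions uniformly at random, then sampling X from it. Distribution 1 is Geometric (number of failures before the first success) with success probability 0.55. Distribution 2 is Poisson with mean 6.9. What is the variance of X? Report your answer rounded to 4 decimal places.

13.4409

Per component, 1: μ=0.818182, E[X²]=2.15702; 2: μ=6.9, E[X²]=54.51.
E[X] = 0.5·0.818182 + 0.5·6.9 = 3.85909.
E[X²] = 0.5·2.15702 + 0.5·54.51 = 28.3335.
Var(X) = E[X²] − (E[X])² = 28.3335 − 14.8926 = 13.4409.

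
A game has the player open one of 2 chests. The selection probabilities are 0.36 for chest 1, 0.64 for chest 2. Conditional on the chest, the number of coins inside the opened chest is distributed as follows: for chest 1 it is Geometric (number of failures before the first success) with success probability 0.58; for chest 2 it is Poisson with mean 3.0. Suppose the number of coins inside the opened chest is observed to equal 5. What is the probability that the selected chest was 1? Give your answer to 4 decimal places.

Likelihoods P(X=5 | ·): 1: 0.00758009; 2: 0.100819.
Posterior ∝ prior × likelihood. Numerator for 1: 0.36·0.00758009 = 0.00272883.
Normalizing constant: 0.36·0.00758009 + 0.64·0.100819 = 0.0672529.
P(1 | observation) = 0.00272883 / 0.0672529 = 0.0405757.

0.0406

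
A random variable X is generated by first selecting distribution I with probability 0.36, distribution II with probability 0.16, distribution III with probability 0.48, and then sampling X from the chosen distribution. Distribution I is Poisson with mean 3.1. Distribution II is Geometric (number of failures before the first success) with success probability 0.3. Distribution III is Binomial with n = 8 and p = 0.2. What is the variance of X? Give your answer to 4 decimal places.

3.4388

Per component, I: μ=3.1, E[X²]=12.71; II: μ=2.33333, E[X²]=13.2222; III: μ=1.6, E[X²]=3.84.
E[X] = 0.36·3.1 + 0.16·2.33333 + 0.48·1.6 = 2.25733.
E[X²] = 0.36·12.71 + 0.16·13.2222 + 0.48·3.84 = 8.53436.
Var(X) = E[X²] − (E[X])² = 8.53436 − 5.09555 = 3.4388.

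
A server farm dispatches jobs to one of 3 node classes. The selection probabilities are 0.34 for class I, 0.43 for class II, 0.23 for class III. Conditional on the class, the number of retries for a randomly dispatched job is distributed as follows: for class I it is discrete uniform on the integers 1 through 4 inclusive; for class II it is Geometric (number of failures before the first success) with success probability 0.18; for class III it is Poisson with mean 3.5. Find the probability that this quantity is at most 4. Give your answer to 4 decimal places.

Conditional on each class, P(X ≤ 4): I: 1; II: 0.62926; III: 0.725445.
By total probability, P(X ≤ 4) = 0.34·1 + 0.43·0.62926 + 0.23·0.725445 = 0.777434.

0.7774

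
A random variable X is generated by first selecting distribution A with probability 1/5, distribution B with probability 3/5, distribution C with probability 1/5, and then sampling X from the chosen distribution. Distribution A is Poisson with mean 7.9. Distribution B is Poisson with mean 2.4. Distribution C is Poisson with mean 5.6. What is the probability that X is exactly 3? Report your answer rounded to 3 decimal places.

Conditional on each component, P(X = 3): A: 0.0304652; B: 0.209014; C: 0.108234.
By total probability, P(X = 3) = 0.2·0.0304652 + 0.6·0.209014 + 0.2·0.108234 = 0.153148.

0.153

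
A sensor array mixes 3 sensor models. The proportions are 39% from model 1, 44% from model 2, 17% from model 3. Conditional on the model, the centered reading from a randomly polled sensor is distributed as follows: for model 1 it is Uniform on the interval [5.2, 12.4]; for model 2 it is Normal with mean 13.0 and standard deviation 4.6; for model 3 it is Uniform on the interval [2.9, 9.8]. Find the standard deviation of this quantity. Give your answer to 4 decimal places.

4.2898

Per component, 1: μ=8.8, E[X²]=81.76; 2: μ=13, E[X²]=190.16; 3: μ=6.35, E[X²]=44.29.
E[X] = 0.39·8.8 + 0.44·13 + 0.17·6.35 = 10.2315.
E[X²] = 0.39·81.76 + 0.44·190.16 + 0.17·44.29 = 123.086.
Var(X) = E[X²] − (E[X])² = 123.086 − 104.684 = 18.4025.
SD(X) = √18.4025 = 4.28981.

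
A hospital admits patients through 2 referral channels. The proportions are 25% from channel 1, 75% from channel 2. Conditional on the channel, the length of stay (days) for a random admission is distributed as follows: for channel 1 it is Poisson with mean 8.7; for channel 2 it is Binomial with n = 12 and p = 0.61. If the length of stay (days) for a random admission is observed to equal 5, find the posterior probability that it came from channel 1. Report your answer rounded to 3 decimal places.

0.201

Likelihoods P(X=5 | ·): 1: 0.0691915; 2: 0.0917966.
Posterior ∝ prior × likelihood. Numerator for 1: 0.25·0.0691915 = 0.0172979.
Normalizing constant: 0.25·0.0691915 + 0.75·0.0917966 = 0.0861453.
P(1 | observation) = 0.0172979 / 0.0861453 = 0.200799.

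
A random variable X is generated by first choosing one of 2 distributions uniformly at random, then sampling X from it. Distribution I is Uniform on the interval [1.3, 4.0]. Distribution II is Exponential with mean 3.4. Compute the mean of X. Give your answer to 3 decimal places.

Component means — I: 2.65; II: 3.4.
E[X] = 0.5·2.65 + 0.5·3.4 = 3.025.

3.025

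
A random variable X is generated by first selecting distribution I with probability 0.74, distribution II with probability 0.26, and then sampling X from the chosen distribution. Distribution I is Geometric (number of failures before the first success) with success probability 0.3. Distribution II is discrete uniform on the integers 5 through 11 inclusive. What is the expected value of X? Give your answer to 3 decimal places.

3.807

Component means — I: 2.33333; II: 8.
E[X] = 0.74·2.33333 + 0.26·8 = 3.80667.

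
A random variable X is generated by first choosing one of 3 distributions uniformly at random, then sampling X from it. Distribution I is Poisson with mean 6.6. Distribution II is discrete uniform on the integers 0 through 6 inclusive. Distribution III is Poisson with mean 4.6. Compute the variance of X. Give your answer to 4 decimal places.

7.2356

Per component, I: μ=6.6, E[X²]=50.16; II: μ=3, E[X²]=13; III: μ=4.6, E[X²]=25.76.
E[X] = 0.333333·6.6 + 0.333333·3 + 0.333333·4.6 = 4.73333.
E[X²] = 0.333333·50.16 + 0.333333·13 + 0.333333·25.76 = 29.64.
Var(X) = E[X²] − (E[X])² = 29.64 − 22.4044 = 7.23556.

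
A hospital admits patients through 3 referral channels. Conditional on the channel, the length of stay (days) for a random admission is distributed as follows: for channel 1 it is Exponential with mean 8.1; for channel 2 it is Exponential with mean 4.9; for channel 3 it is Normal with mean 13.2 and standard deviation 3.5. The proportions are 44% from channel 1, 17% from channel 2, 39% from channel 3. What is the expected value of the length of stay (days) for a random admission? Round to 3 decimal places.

9.545

Component means — 1: 8.1; 2: 4.9; 3: 13.2.
E[X] = 0.44·8.1 + 0.17·4.9 + 0.39·13.2 = 9.545.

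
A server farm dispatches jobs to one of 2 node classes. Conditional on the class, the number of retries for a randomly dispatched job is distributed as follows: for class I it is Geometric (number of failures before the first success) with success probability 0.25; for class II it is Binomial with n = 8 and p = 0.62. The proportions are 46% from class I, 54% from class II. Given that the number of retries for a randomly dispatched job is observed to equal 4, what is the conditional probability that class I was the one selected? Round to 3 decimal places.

0.238

Likelihoods P(X=4 | ·): I: 0.0791016; II: 0.215675.
Posterior ∝ prior × likelihood. Numerator for I: 0.46·0.0791016 = 0.0363867.
Normalizing constant: 0.46·0.0791016 + 0.54·0.215675 = 0.152851.
P(I | observation) = 0.0363867 / 0.152851 = 0.238053.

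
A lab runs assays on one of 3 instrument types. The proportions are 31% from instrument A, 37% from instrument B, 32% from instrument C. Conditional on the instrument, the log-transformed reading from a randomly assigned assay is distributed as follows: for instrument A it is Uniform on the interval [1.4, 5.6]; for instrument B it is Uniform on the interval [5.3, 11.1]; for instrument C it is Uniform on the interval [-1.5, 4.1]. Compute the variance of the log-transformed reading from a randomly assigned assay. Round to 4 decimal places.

Per component, A: μ=3.5, E[X²]=13.72; B: μ=8.2, E[X²]=70.0433; C: μ=1.3, E[X²]=4.30333.
E[X] = 0.31·3.5 + 0.37·8.2 + 0.32·1.3 = 4.535.
E[X²] = 0.31·13.72 + 0.37·70.0433 + 0.32·4.30333 = 31.5463.
Var(X) = E[X²] − (E[X])² = 31.5463 − 20.5662 = 10.9801.

10.9801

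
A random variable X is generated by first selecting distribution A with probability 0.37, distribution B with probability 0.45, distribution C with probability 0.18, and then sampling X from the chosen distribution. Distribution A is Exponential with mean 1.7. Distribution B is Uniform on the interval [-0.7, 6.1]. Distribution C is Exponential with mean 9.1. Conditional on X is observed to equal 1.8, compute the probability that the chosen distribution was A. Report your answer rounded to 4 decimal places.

Likelihoods f(1.8 | ·): A: 0.204037; B: 0.147059; C: 0.0901684.
Posterior ∝ prior × likelihood. Numerator for A: 0.37·0.204037 = 0.0754939.
Normalizing constant: 0.37·0.204037 + 0.45·0.147059 + 0.18·0.0901684 = 0.157901.
P(A | observation) = 0.0754939 / 0.157901 = 0.47811.

0.4781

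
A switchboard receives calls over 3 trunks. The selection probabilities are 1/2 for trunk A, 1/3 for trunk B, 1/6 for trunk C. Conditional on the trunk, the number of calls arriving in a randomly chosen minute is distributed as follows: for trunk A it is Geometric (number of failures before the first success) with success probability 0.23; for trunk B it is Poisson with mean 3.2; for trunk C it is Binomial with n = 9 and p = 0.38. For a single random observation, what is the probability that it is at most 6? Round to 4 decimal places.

0.9018

Conditional on each trunk, P(X ≤ 6): A: 0.839515; B: 0.955381; C: 0.981575.
By total probability, P(X ≤ 6) = 0.5·0.839515 + 0.333333·0.955381 + 0.166667·0.981575 = 0.901814.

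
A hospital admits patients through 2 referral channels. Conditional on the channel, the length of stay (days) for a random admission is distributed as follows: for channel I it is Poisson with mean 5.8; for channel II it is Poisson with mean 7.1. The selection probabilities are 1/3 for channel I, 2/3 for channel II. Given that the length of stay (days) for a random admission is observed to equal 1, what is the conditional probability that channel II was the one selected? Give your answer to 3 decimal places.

0.400

Likelihoods P(X=1 | ·): I: 0.0175598; II: 0.00585824.
Posterior ∝ prior × likelihood. Numerator for II: 0.666667·0.00585824 = 0.0039055.
Normalizing constant: 0.333333·0.0175598 + 0.666667·0.00585824 = 0.00975877.
P(II | observation) = 0.0039055 / 0.00975877 = 0.400204.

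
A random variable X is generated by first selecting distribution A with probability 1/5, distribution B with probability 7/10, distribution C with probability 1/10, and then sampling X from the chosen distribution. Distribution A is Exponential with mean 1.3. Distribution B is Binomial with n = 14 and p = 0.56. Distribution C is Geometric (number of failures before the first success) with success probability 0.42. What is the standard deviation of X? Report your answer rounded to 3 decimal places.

3.463

Per component, A: μ=1.3, E[X²]=3.38; B: μ=7.84, E[X²]=64.9152; C: μ=1.38095, E[X²]=5.19501.
E[X] = 0.2·1.3 + 0.7·7.84 + 0.1·1.38095 = 5.8861.
E[X²] = 0.2·3.38 + 0.7·64.9152 + 0.1·5.19501 = 46.6361.
Var(X) = E[X²] − (E[X])² = 46.6361 − 34.6461 = 11.99.
SD(X) = √11.99 = 3.46266.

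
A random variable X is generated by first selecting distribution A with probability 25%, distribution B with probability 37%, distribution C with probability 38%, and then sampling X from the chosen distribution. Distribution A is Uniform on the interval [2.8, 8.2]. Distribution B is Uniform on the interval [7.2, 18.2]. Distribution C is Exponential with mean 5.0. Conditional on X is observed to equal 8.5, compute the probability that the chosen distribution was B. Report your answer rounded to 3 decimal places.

Likelihoods f(8.5 | ·): A: 0; B: 0.0909091; C: 0.0365367.
Posterior ∝ prior × likelihood. Numerator for B: 0.37·0.0909091 = 0.0336364.
Normalizing constant: 0.25·0 + 0.37·0.0909091 + 0.38·0.0365367 = 0.0475203.
P(B | observation) = 0.0336364 / 0.0475203 = 0.707831.

0.708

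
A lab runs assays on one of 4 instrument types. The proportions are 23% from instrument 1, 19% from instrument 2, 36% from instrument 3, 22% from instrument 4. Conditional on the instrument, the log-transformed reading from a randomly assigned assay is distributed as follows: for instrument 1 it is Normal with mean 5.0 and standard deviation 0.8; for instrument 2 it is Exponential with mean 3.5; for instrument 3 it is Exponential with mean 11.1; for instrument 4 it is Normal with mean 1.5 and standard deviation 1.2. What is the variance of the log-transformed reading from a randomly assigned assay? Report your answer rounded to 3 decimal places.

62.363

Per component, 1: μ=5, E[X²]=25.64; 2: μ=3.5, E[X²]=24.5; 3: μ=11.1, E[X²]=246.42; 4: μ=1.5, E[X²]=3.69.
E[X] = 0.23·5 + 0.19·3.5 + 0.36·11.1 + 0.22·1.5 = 6.141.
E[X²] = 0.23·25.64 + 0.19·24.5 + 0.36·246.42 + 0.22·3.69 = 100.075.
Var(X) = E[X²] − (E[X])² = 100.075 − 37.7119 = 62.3633.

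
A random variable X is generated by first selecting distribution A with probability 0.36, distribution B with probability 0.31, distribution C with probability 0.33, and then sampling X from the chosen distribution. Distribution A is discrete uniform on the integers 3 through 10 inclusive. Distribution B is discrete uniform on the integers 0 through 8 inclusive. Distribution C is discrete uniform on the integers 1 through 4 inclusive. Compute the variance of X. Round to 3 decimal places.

Per component, A: μ=6.5, E[X²]=47.5; B: μ=4, E[X²]=22.6667; C: μ=2.5, E[X²]=7.5.
E[X] = 0.36·6.5 + 0.31·4 + 0.33·2.5 = 4.405.
E[X²] = 0.36·47.5 + 0.31·22.6667 + 0.33·7.5 = 26.6017.
Var(X) = E[X²] − (E[X])² = 26.6017 − 19.404 = 7.19764.

7.198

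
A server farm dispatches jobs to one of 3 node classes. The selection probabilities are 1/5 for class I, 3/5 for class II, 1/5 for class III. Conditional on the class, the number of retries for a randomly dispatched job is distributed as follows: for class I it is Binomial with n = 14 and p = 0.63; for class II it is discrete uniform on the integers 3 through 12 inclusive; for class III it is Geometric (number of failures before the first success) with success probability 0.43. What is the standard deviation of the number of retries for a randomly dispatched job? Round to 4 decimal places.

Per component, I: μ=8.82, E[X²]=81.0558; II: μ=7.5, E[X²]=64.5; III: μ=1.32558, E[X²]=4.83991.
E[X] = 0.2·8.82 + 0.6·7.5 + 0.2·1.32558 = 6.52912.
E[X²] = 0.2·81.0558 + 0.6·64.5 + 0.2·4.83991 = 55.8791.
Var(X) = E[X²] − (E[X])² = 55.8791 − 42.6294 = 13.2498.
SD(X) = √13.2498 = 3.64003.

3.6400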